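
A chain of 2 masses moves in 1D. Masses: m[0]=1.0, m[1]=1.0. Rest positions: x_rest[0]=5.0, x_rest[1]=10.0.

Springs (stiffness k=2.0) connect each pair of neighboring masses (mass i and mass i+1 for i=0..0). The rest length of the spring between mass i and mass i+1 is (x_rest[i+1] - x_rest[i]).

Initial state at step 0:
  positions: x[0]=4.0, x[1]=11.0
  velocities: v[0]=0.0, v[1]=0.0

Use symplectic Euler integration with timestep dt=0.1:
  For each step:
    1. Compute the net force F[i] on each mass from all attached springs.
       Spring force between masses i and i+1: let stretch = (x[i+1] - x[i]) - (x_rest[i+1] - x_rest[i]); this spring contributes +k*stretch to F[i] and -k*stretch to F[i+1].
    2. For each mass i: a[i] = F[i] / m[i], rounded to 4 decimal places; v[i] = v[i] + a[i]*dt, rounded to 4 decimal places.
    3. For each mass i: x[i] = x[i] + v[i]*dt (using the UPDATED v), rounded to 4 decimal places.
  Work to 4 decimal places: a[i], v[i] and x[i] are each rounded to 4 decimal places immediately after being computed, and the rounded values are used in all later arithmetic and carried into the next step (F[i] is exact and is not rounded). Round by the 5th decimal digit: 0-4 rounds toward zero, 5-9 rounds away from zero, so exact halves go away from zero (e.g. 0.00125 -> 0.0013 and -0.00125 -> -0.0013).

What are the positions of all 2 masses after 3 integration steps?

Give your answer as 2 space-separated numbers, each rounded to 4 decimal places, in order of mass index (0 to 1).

Answer: 4.2321 10.7679

Derivation:
Step 0: x=[4.0000 11.0000] v=[0.0000 0.0000]
Step 1: x=[4.0400 10.9600] v=[0.4000 -0.4000]
Step 2: x=[4.1184 10.8816] v=[0.7840 -0.7840]
Step 3: x=[4.2321 10.7679] v=[1.1366 -1.1366]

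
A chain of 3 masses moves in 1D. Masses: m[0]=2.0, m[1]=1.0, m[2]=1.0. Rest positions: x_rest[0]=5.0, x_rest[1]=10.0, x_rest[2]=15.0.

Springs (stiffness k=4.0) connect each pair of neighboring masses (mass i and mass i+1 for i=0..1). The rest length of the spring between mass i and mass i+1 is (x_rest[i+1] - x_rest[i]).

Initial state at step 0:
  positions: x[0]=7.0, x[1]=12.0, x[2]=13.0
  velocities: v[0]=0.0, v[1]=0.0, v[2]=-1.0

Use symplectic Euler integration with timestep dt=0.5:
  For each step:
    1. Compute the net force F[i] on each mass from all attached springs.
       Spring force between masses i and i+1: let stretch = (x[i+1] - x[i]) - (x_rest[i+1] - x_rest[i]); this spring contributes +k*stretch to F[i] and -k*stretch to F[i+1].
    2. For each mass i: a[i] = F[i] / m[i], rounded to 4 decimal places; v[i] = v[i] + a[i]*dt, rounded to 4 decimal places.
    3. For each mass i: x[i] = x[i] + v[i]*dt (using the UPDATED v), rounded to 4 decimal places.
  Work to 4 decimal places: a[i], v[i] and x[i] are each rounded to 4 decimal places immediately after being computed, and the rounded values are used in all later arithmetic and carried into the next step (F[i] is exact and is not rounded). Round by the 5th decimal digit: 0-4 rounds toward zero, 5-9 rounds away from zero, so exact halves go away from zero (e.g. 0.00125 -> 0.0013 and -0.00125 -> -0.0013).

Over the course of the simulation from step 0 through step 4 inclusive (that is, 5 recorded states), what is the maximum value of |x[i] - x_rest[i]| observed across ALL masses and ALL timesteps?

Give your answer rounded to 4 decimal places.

Answer: 3.5000

Derivation:
Step 0: x=[7.0000 12.0000 13.0000] v=[0.0000 0.0000 -1.0000]
Step 1: x=[7.0000 8.0000 16.5000] v=[0.0000 -8.0000 7.0000]
Step 2: x=[5.0000 11.5000 16.5000] v=[-4.0000 7.0000 0.0000]
Step 3: x=[3.7500 13.5000 16.5000] v=[-2.5000 4.0000 0.0000]
Step 4: x=[4.8750 8.7500 18.5000] v=[2.2500 -9.5000 4.0000]
Max displacement = 3.5000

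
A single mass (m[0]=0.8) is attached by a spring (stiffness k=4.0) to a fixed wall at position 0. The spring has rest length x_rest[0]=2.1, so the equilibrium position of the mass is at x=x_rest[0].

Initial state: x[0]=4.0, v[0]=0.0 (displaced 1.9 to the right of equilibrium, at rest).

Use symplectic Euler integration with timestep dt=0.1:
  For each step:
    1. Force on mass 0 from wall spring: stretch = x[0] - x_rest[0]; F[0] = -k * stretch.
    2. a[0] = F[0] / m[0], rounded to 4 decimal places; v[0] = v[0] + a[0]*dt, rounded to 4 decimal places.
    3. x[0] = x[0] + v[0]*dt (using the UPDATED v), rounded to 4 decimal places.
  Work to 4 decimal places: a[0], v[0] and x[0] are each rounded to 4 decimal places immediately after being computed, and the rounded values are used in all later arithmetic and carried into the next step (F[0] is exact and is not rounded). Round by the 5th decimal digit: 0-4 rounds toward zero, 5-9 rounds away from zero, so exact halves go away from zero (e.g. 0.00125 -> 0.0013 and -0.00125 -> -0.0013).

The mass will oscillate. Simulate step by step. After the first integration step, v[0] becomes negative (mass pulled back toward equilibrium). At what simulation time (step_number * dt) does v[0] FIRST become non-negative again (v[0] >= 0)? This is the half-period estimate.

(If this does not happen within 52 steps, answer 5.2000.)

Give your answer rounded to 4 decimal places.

Answer: 1.5000

Derivation:
Step 0: x=[4.0000] v=[0.0000]
Step 1: x=[3.9050] v=[-0.9500]
Step 2: x=[3.7198] v=[-1.8525]
Step 3: x=[3.4536] v=[-2.6624]
Step 4: x=[3.1197] v=[-3.3392]
Step 5: x=[2.7348] v=[-3.8491]
Step 6: x=[2.3182] v=[-4.1665]
Step 7: x=[1.8906] v=[-4.2756]
Step 8: x=[1.4735] v=[-4.1709]
Step 9: x=[1.0877] v=[-3.8577]
Step 10: x=[0.7525] v=[-3.3516]
Step 11: x=[0.4847] v=[-2.6779]
Step 12: x=[0.2977] v=[-1.8703]
Step 13: x=[0.2008] v=[-0.9692]
Step 14: x=[0.1988] v=[-0.0196]
Step 15: x=[0.2919] v=[0.9310]
First v>=0 after going negative at step 15, time=1.5000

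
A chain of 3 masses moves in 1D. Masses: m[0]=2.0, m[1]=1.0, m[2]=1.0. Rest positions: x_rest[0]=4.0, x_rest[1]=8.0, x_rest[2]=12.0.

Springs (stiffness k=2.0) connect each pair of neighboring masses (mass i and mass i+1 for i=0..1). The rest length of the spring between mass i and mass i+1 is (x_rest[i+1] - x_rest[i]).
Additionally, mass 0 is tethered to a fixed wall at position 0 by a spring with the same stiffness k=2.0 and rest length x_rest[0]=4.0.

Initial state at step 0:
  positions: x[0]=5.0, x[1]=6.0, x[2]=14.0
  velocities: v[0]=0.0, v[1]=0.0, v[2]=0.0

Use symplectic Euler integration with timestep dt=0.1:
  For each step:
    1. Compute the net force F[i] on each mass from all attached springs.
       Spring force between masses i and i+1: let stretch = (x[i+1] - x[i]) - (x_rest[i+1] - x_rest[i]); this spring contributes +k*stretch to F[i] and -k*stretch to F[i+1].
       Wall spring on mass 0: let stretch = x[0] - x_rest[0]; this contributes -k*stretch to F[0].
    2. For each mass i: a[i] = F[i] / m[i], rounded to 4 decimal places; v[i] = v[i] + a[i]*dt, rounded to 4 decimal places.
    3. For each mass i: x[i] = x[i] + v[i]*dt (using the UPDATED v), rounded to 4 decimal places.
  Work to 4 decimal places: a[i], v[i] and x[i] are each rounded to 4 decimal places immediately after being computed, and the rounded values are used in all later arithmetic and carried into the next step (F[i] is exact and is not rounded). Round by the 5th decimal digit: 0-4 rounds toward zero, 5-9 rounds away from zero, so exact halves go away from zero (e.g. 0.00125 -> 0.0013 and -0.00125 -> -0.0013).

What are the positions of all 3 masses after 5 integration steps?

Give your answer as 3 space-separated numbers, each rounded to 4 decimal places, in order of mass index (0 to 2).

Answer: 4.4737 7.8325 12.9472

Derivation:
Step 0: x=[5.0000 6.0000 14.0000] v=[0.0000 0.0000 0.0000]
Step 1: x=[4.9600 6.1400 13.9200] v=[-0.4000 1.4000 -0.8000]
Step 2: x=[4.8822 6.4120 13.7644] v=[-0.7780 2.7200 -1.5560]
Step 3: x=[4.7709 6.8005 13.5418] v=[-1.1132 3.8845 -2.2265]
Step 4: x=[4.6322 7.2832 13.2643] v=[-1.3873 4.8268 -2.7748]
Step 5: x=[4.4737 7.8325 12.9472] v=[-1.5854 5.4928 -3.1710]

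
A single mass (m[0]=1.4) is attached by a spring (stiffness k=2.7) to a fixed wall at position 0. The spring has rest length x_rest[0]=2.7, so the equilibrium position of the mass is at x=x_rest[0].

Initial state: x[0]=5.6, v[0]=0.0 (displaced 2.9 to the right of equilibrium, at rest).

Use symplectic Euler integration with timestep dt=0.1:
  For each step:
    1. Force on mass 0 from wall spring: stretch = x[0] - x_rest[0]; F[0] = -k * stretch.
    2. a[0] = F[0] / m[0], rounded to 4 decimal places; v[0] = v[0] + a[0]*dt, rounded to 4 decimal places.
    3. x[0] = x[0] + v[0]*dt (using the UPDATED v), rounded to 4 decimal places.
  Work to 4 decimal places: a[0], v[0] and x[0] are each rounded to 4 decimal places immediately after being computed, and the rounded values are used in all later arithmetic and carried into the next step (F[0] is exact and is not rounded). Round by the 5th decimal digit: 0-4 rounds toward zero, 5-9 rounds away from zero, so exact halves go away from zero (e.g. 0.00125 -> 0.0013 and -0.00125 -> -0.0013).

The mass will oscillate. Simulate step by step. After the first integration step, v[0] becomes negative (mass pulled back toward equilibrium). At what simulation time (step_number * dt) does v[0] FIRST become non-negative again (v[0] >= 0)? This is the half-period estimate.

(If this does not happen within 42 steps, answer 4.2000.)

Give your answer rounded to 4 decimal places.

Answer: 2.3000

Derivation:
Step 0: x=[5.6000] v=[0.0000]
Step 1: x=[5.5441] v=[-0.5593]
Step 2: x=[5.4333] v=[-1.1078]
Step 3: x=[5.2698] v=[-1.6349]
Step 4: x=[5.0568] v=[-2.1305]
Step 5: x=[4.7983] v=[-2.5850]
Step 6: x=[4.4993] v=[-2.9897]
Step 7: x=[4.1656] v=[-3.3367]
Step 8: x=[3.8037] v=[-3.6194]
Step 9: x=[3.4205] v=[-3.8323]
Step 10: x=[3.0234] v=[-3.9713]
Step 11: x=[2.6200] v=[-4.0337]
Step 12: x=[2.2182] v=[-4.0183]
Step 13: x=[1.8257] v=[-3.9254]
Step 14: x=[1.4500] v=[-3.7568]
Step 15: x=[1.0984] v=[-3.5157]
Step 16: x=[0.7777] v=[-3.2068]
Step 17: x=[0.4941] v=[-2.8361]
Step 18: x=[0.2530] v=[-2.4107]
Step 19: x=[0.0591] v=[-1.9388]
Step 20: x=[-0.0839] v=[-1.4295]
Step 21: x=[-0.1732] v=[-0.8926]
Step 22: x=[-0.2071] v=[-0.3385]
Step 23: x=[-0.1849] v=[0.2222]
First v>=0 after going negative at step 23, time=2.3000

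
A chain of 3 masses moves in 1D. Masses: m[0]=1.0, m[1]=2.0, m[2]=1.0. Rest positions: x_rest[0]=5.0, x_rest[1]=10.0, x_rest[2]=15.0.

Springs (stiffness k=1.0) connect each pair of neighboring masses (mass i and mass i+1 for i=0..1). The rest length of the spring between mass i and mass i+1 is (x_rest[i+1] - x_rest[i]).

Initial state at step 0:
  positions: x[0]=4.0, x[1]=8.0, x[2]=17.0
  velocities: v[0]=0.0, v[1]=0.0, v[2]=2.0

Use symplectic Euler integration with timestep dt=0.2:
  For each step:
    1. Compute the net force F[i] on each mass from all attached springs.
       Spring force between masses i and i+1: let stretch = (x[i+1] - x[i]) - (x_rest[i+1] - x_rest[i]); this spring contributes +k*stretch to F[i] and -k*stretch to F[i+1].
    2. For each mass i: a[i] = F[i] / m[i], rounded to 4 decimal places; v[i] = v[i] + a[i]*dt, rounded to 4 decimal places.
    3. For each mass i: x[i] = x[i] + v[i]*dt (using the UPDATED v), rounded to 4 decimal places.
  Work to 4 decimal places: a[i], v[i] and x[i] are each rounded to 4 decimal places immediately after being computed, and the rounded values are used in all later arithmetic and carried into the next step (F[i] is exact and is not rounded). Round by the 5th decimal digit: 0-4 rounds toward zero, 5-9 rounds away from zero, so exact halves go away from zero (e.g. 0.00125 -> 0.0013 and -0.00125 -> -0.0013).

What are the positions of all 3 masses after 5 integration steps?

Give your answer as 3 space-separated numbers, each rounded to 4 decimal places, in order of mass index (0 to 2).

Answer: 3.5876 9.3844 16.6435

Derivation:
Step 0: x=[4.0000 8.0000 17.0000] v=[0.0000 0.0000 2.0000]
Step 1: x=[3.9600 8.1000 17.2400] v=[-0.2000 0.5000 1.2000]
Step 2: x=[3.8856 8.3000 17.3144] v=[-0.3720 1.0000 0.3720]
Step 3: x=[3.7878 8.5920 17.2282] v=[-0.4891 1.4600 -0.4309]
Step 4: x=[3.6821 8.9606 16.9966] v=[-0.5283 1.8432 -1.1581]
Step 5: x=[3.5876 9.3844 16.6435] v=[-0.4726 2.1190 -1.7653]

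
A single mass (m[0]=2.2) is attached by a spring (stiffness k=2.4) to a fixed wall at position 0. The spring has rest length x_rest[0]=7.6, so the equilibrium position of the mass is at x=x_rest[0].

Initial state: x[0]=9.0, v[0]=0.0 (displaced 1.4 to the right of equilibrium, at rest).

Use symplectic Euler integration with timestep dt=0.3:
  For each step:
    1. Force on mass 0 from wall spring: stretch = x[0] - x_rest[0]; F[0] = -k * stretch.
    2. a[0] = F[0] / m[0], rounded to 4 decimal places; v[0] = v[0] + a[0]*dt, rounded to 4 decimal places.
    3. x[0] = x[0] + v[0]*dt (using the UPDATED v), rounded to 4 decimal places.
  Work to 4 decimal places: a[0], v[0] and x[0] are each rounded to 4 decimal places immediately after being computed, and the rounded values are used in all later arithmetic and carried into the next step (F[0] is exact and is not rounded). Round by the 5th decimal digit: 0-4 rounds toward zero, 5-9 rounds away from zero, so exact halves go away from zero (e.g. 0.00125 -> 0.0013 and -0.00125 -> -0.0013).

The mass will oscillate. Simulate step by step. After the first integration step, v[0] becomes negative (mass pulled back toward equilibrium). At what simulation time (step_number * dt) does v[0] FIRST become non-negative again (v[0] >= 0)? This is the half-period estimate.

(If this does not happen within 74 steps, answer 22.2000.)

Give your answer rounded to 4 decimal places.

Step 0: x=[9.0000] v=[0.0000]
Step 1: x=[8.8625] v=[-0.4582]
Step 2: x=[8.6011] v=[-0.8714]
Step 3: x=[8.2414] v=[-1.1990]
Step 4: x=[7.8187] v=[-1.4089]
Step 5: x=[7.3746] v=[-1.4805]
Step 6: x=[6.9526] v=[-1.4067]
Step 7: x=[6.5942] v=[-1.1948]
Step 8: x=[6.3345] v=[-0.8656]
Step 9: x=[6.1991] v=[-0.4515]
Step 10: x=[6.2012] v=[0.0070]
First v>=0 after going negative at step 10, time=3.0000

Answer: 3.0000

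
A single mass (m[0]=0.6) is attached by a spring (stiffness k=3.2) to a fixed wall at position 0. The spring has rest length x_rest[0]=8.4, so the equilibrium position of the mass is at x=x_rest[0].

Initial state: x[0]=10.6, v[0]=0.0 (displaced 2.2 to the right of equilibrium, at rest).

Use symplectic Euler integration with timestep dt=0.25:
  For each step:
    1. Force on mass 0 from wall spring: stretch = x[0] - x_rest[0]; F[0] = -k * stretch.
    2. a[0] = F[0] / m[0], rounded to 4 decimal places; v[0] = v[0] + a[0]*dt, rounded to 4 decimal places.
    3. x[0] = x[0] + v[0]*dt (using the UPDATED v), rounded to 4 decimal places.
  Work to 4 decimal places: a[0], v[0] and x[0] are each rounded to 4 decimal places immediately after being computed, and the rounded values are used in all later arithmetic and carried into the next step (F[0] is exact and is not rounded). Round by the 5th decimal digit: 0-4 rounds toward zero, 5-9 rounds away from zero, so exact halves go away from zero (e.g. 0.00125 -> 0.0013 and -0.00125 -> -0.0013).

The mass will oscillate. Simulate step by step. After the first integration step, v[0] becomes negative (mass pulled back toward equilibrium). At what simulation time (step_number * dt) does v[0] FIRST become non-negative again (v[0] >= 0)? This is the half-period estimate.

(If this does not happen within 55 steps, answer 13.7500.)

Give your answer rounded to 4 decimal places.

Step 0: x=[10.6000] v=[0.0000]
Step 1: x=[9.8667] v=[-2.9333]
Step 2: x=[8.6445] v=[-4.8889]
Step 3: x=[7.3408] v=[-5.2149]
Step 4: x=[6.3902] v=[-3.8026]
Step 5: x=[6.1095] v=[-1.1229]
Step 6: x=[6.5923] v=[1.9311]
First v>=0 after going negative at step 6, time=1.5000

Answer: 1.5000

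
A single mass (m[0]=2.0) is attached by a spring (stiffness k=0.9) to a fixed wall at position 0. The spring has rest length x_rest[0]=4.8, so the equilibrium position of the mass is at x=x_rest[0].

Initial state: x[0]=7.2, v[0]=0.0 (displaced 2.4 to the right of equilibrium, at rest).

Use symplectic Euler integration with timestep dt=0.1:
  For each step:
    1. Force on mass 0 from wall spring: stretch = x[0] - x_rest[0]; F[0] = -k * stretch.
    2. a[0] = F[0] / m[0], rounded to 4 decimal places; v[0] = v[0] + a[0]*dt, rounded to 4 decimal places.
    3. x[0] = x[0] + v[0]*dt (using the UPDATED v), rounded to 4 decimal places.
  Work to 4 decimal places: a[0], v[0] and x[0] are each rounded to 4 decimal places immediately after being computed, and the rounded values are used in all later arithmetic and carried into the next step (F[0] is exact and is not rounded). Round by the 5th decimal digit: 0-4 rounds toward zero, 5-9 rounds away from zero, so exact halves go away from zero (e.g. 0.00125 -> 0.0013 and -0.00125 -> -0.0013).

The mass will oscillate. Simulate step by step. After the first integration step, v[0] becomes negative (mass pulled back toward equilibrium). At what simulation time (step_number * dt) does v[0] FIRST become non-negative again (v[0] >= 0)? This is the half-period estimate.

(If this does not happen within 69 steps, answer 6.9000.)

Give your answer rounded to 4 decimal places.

Answer: 4.7000

Derivation:
Step 0: x=[7.2000] v=[0.0000]
Step 1: x=[7.1892] v=[-0.1080]
Step 2: x=[7.1677] v=[-0.2155]
Step 3: x=[7.1355] v=[-0.3221]
Step 4: x=[7.0928] v=[-0.4272]
Step 5: x=[7.0398] v=[-0.5304]
Step 6: x=[6.9767] v=[-0.6312]
Step 7: x=[6.9038] v=[-0.7292]
Step 8: x=[6.8214] v=[-0.8239]
Step 9: x=[6.7299] v=[-0.9149]
Step 10: x=[6.6297] v=[-1.0018]
Step 11: x=[6.5213] v=[-1.0841]
Step 12: x=[6.4051] v=[-1.1616]
Step 13: x=[6.2817] v=[-1.2338]
Step 14: x=[6.1517] v=[-1.3005]
Step 15: x=[6.0156] v=[-1.3613]
Step 16: x=[5.8740] v=[-1.4160]
Step 17: x=[5.7276] v=[-1.4643]
Step 18: x=[5.5770] v=[-1.5060]
Step 19: x=[5.4229] v=[-1.5410]
Step 20: x=[5.2660] v=[-1.5690]
Step 21: x=[5.1070] v=[-1.5900]
Step 22: x=[4.9466] v=[-1.6038]
Step 23: x=[4.7856] v=[-1.6104]
Step 24: x=[4.6246] v=[-1.6098]
Step 25: x=[4.4644] v=[-1.6019]
Step 26: x=[4.3057] v=[-1.5868]
Step 27: x=[4.1492] v=[-1.5646]
Step 28: x=[3.9957] v=[-1.5353]
Step 29: x=[3.8458] v=[-1.4991]
Step 30: x=[3.7002] v=[-1.4562]
Step 31: x=[3.5595] v=[-1.4067]
Step 32: x=[3.4244] v=[-1.3509]
Step 33: x=[3.2955] v=[-1.2890]
Step 34: x=[3.1734] v=[-1.2213]
Step 35: x=[3.0586] v=[-1.1481]
Step 36: x=[2.9516] v=[-1.0697]
Step 37: x=[2.8530] v=[-0.9865]
Step 38: x=[2.7631] v=[-0.8989]
Step 39: x=[2.6824] v=[-0.8072]
Step 40: x=[2.6112] v=[-0.7119]
Step 41: x=[2.5499] v=[-0.6134]
Step 42: x=[2.4987] v=[-0.5122]
Step 43: x=[2.4578] v=[-0.4086]
Step 44: x=[2.4275] v=[-0.3032]
Step 45: x=[2.4079] v=[-0.1964]
Step 46: x=[2.3990] v=[-0.0888]
Step 47: x=[2.4009] v=[0.0193]
First v>=0 after going negative at step 47, time=4.7000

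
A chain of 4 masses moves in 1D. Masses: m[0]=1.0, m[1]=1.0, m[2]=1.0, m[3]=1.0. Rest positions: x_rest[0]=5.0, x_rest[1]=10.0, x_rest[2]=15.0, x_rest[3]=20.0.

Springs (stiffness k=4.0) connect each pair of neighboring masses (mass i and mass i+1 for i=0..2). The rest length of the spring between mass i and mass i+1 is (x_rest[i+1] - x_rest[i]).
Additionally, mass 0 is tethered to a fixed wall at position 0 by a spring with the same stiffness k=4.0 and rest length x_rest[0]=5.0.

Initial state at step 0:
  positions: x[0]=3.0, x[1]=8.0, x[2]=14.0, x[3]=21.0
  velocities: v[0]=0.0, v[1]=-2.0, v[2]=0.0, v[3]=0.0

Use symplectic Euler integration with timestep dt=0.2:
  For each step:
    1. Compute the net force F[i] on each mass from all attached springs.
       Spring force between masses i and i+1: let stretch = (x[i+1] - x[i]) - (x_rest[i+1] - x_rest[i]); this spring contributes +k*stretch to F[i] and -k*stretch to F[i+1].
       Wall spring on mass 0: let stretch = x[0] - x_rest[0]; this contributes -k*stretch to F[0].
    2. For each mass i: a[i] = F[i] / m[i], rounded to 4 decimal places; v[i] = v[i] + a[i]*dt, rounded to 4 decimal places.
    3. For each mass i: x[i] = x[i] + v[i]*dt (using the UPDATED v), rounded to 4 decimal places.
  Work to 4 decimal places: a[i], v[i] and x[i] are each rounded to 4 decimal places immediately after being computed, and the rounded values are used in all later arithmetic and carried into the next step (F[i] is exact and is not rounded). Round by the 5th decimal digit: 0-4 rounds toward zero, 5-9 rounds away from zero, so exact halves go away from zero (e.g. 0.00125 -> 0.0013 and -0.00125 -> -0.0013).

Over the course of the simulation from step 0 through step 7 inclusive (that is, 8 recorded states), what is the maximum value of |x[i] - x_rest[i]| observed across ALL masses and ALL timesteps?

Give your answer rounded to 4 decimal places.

Step 0: x=[3.0000 8.0000 14.0000 21.0000] v=[0.0000 -2.0000 0.0000 0.0000]
Step 1: x=[3.3200 7.7600 14.1600 20.6800] v=[1.6000 -1.2000 0.8000 -1.6000]
Step 2: x=[3.8192 7.8336 14.3392 20.1168] v=[2.4960 0.3680 0.8960 -2.8160]
Step 3: x=[4.3496 8.3058 14.4019 19.4292] v=[2.6522 2.3610 0.3136 -3.4381]
Step 4: x=[4.8171 9.1204 14.2936 18.7372] v=[2.3375 4.0729 -0.5414 -3.4599]
Step 5: x=[5.2024 10.0742 14.0686 18.1342] v=[1.9265 4.7688 -1.1251 -3.0148]
Step 6: x=[5.5348 10.8876 13.8550 17.6807] v=[1.6620 4.0669 -1.0681 -2.2673]
Step 7: x=[5.8381 11.3193 13.7787 17.4151] v=[1.5164 2.1586 -0.3815 -1.3279]
Max displacement = 2.5849

Answer: 2.5849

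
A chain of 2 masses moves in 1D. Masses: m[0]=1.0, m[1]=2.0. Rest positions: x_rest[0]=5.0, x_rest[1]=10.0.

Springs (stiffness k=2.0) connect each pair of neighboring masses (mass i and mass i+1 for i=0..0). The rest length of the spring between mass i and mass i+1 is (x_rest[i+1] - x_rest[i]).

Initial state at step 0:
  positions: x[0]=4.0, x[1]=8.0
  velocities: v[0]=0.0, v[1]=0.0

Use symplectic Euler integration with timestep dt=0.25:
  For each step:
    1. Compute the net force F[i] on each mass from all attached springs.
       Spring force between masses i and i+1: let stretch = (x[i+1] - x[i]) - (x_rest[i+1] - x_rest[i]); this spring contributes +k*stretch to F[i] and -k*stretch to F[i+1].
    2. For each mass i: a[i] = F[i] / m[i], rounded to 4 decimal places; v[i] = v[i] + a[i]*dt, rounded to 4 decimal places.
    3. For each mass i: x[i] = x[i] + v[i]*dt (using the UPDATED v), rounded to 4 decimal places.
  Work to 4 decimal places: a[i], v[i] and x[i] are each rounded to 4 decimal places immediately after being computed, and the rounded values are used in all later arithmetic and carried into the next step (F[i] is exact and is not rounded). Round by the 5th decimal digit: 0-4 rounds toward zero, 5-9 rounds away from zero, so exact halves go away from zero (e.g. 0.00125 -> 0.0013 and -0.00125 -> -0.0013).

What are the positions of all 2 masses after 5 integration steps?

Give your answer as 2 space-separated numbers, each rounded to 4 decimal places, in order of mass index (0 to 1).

Step 0: x=[4.0000 8.0000] v=[0.0000 0.0000]
Step 1: x=[3.8750 8.0625] v=[-0.5000 0.2500]
Step 2: x=[3.6484 8.1758] v=[-0.9063 0.4531]
Step 3: x=[3.3628 8.3186] v=[-1.1426 0.5713]
Step 4: x=[3.0716 8.4642] v=[-1.1647 0.5824]
Step 5: x=[2.8295 8.5853] v=[-0.9684 0.4843]

Answer: 2.8295 8.5853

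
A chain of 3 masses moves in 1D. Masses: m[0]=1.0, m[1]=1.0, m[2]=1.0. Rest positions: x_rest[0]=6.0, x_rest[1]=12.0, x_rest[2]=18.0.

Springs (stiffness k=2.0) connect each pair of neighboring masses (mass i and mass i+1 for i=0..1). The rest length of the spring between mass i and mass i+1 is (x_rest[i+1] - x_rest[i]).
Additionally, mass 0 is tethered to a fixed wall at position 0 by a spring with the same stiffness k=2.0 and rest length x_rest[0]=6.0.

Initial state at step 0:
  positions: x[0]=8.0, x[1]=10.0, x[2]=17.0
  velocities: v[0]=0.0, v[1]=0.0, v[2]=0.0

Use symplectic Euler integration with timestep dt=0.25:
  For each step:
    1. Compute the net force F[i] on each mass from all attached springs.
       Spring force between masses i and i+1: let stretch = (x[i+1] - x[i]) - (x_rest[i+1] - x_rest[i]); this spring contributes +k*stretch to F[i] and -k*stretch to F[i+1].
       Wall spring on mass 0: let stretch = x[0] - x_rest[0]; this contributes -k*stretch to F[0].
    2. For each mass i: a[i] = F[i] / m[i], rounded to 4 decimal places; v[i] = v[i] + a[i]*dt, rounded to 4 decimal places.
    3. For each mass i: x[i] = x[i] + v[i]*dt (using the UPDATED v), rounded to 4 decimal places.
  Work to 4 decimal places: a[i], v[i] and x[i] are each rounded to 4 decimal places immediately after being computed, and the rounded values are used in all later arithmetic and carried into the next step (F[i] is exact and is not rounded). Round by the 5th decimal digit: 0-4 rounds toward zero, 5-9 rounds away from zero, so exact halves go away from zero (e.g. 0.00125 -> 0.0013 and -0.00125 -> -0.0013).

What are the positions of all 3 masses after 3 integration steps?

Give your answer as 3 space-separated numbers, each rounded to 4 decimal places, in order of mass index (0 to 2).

Answer: 4.7285 12.5332 16.6739

Derivation:
Step 0: x=[8.0000 10.0000 17.0000] v=[0.0000 0.0000 0.0000]
Step 1: x=[7.2500 10.6250 16.8750] v=[-3.0000 2.5000 -0.5000]
Step 2: x=[6.0156 11.6094 16.7188] v=[-4.9375 3.9375 -0.6250]
Step 3: x=[4.7285 12.5332 16.6739] v=[-5.1484 3.6953 -0.1797]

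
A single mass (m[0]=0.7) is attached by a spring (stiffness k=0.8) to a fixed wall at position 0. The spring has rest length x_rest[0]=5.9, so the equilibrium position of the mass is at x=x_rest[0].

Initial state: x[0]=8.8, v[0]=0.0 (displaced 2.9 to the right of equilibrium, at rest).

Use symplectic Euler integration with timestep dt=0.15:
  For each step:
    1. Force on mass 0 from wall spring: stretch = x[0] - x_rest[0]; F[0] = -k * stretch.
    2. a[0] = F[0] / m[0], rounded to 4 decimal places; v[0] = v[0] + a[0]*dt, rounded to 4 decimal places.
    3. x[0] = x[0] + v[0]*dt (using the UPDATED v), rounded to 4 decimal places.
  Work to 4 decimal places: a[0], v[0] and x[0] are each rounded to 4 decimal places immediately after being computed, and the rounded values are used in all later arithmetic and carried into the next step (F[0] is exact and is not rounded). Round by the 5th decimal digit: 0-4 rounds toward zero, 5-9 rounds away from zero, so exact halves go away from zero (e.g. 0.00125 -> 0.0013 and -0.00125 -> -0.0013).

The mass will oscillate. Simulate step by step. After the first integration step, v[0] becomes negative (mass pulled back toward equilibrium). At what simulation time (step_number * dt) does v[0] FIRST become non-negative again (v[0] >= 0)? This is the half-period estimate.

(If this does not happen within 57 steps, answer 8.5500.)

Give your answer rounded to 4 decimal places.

Answer: 3.0000

Derivation:
Step 0: x=[8.8000] v=[0.0000]
Step 1: x=[8.7254] v=[-0.4971]
Step 2: x=[8.5782] v=[-0.9815]
Step 3: x=[8.3621] v=[-1.4406]
Step 4: x=[8.0827] v=[-1.8627]
Step 5: x=[7.7472] v=[-2.2369]
Step 6: x=[7.3642] v=[-2.5536]
Step 7: x=[6.9435] v=[-2.8046]
Step 8: x=[6.4960] v=[-2.9835]
Step 9: x=[6.0331] v=[-3.0857]
Step 10: x=[5.5668] v=[-3.1085]
Step 11: x=[5.1091] v=[-3.0514]
Step 12: x=[4.6717] v=[-2.9158]
Step 13: x=[4.2659] v=[-2.7052]
Step 14: x=[3.9021] v=[-2.4251]
Step 15: x=[3.5897] v=[-2.0826]
Step 16: x=[3.3367] v=[-1.6866]
Step 17: x=[3.1496] v=[-1.2472]
Step 18: x=[3.0332] v=[-0.7757]
Step 19: x=[2.9906] v=[-0.2843]
Step 20: x=[3.0228] v=[0.2145]
First v>=0 after going negative at step 20, time=3.0000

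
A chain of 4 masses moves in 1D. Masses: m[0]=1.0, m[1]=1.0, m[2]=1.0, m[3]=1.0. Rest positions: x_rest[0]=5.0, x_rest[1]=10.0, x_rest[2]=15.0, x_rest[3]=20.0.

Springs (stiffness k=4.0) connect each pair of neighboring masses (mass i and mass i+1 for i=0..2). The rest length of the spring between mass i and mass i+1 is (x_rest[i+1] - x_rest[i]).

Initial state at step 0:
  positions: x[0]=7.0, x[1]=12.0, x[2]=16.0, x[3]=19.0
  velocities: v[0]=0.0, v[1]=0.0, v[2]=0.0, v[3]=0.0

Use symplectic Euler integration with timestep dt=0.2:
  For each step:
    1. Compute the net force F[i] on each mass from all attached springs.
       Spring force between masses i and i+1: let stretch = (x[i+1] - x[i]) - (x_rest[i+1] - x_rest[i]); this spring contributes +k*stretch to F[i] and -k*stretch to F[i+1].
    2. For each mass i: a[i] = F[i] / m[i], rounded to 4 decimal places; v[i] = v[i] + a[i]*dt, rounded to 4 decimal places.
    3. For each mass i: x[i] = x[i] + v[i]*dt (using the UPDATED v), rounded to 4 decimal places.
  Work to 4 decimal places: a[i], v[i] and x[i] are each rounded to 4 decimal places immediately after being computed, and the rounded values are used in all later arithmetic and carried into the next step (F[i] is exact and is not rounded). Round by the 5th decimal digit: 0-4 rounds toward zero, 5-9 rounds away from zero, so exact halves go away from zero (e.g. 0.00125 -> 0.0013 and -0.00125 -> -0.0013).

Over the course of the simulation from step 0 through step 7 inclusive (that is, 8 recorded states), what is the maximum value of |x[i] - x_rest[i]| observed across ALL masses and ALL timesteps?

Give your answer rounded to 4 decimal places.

Answer: 2.1585

Derivation:
Step 0: x=[7.0000 12.0000 16.0000 19.0000] v=[0.0000 0.0000 0.0000 0.0000]
Step 1: x=[7.0000 11.8400 15.8400 19.3200] v=[0.0000 -0.8000 -0.8000 1.6000]
Step 2: x=[6.9744 11.5456 15.5968 19.8832] v=[-0.1280 -1.4720 -1.2160 2.8160]
Step 3: x=[6.8802 11.1680 15.3912 20.5606] v=[-0.4710 -1.8880 -1.0278 3.3869]
Step 4: x=[6.6720 10.7801 15.3370 21.2109] v=[-1.0408 -1.9397 -0.2708 3.2514]
Step 5: x=[6.3211 10.4640 15.4936 21.7214] v=[-1.7543 -1.5807 0.7828 2.5523]
Step 6: x=[5.8331 10.2897 15.8419 22.0354] v=[-2.4400 -0.8713 1.7414 1.5701]
Step 7: x=[5.2582 10.2907 16.2928 22.1585] v=[-2.8747 0.0052 2.2544 0.6153]
Max displacement = 2.1585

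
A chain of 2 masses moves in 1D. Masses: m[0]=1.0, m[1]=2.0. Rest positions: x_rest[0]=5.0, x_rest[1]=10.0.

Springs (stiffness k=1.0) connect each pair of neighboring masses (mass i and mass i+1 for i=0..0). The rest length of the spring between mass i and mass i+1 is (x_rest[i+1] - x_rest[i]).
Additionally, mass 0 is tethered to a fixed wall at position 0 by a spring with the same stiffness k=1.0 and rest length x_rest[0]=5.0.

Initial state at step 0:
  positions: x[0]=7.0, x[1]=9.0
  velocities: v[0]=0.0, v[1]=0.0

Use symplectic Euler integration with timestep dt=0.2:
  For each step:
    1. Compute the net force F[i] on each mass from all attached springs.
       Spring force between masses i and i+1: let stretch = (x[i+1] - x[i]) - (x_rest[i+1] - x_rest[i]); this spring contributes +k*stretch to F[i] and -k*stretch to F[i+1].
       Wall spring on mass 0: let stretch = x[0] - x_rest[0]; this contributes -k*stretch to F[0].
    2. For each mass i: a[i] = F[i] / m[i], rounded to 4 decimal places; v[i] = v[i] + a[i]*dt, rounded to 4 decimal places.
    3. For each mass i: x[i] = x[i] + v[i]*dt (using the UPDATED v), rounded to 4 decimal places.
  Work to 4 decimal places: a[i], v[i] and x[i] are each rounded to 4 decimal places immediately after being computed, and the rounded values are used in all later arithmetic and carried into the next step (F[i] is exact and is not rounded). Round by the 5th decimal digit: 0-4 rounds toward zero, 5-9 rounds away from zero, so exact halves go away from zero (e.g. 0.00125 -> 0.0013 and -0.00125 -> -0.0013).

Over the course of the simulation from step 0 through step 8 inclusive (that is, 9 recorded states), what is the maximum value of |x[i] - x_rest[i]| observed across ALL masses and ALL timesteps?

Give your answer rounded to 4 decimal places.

Step 0: x=[7.0000 9.0000] v=[0.0000 0.0000]
Step 1: x=[6.8000 9.0600] v=[-1.0000 0.3000]
Step 2: x=[6.4184 9.1748] v=[-1.9080 0.5740]
Step 3: x=[5.8903 9.3345] v=[-2.6404 0.7984]
Step 4: x=[5.2644 9.5253] v=[-3.1296 0.9540]
Step 5: x=[4.5983 9.7309] v=[-3.3303 1.0279]
Step 6: x=[3.9536 9.9338] v=[-3.2234 1.0146]
Step 7: x=[3.3900 10.1171] v=[-2.8181 0.9166]
Step 8: x=[2.9599 10.2659] v=[-2.1507 0.7439]
Max displacement = 2.0401

Answer: 2.0401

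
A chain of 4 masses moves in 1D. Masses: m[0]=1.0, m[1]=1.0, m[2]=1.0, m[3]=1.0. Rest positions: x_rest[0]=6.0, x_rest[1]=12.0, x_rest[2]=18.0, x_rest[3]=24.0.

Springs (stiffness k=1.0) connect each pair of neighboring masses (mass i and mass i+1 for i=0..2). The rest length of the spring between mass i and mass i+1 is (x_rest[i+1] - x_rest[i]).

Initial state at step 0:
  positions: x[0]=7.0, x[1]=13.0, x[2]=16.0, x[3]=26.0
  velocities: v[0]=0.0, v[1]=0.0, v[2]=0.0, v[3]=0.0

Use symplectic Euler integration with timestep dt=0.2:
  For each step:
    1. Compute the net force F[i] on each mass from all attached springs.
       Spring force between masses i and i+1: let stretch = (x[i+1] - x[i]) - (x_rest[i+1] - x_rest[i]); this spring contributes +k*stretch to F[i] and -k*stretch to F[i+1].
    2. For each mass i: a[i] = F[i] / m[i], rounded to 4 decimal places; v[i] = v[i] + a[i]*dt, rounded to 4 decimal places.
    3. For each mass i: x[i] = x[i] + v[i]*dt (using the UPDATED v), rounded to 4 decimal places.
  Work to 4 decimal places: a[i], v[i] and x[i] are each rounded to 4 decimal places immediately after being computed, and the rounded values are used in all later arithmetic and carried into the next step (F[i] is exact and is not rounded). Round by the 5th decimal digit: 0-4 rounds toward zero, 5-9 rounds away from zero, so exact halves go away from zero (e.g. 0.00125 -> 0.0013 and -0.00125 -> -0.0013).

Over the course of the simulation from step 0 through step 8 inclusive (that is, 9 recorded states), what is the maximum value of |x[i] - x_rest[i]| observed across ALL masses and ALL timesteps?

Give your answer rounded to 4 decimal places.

Step 0: x=[7.0000 13.0000 16.0000 26.0000] v=[0.0000 0.0000 0.0000 0.0000]
Step 1: x=[7.0000 12.8800 16.2800 25.8400] v=[0.0000 -0.6000 1.4000 -0.8000]
Step 2: x=[6.9952 12.6608 16.8064 25.5376] v=[-0.0240 -1.0960 2.6320 -1.5120]
Step 3: x=[6.9770 12.3808 17.5162 25.1260] v=[-0.0909 -1.4000 3.5491 -2.0582]
Step 4: x=[6.9350 12.0901 18.3250 24.6500] v=[-0.2101 -1.4537 4.0440 -2.3802]
Step 5: x=[6.8592 11.8426 19.1374 24.1610] v=[-0.3791 -1.2377 4.0620 -2.4452]
Step 6: x=[6.7427 11.6875 19.8590 23.7110] v=[-0.5824 -0.7754 3.6078 -2.2499]
Step 7: x=[6.5840 11.6615 20.4078 23.3469] v=[-0.7934 -0.1301 2.7439 -1.8203]
Step 8: x=[6.3884 11.7822 20.7243 23.1053] v=[-0.9779 0.6037 1.5825 -1.2081]
Max displacement = 2.7243

Answer: 2.7243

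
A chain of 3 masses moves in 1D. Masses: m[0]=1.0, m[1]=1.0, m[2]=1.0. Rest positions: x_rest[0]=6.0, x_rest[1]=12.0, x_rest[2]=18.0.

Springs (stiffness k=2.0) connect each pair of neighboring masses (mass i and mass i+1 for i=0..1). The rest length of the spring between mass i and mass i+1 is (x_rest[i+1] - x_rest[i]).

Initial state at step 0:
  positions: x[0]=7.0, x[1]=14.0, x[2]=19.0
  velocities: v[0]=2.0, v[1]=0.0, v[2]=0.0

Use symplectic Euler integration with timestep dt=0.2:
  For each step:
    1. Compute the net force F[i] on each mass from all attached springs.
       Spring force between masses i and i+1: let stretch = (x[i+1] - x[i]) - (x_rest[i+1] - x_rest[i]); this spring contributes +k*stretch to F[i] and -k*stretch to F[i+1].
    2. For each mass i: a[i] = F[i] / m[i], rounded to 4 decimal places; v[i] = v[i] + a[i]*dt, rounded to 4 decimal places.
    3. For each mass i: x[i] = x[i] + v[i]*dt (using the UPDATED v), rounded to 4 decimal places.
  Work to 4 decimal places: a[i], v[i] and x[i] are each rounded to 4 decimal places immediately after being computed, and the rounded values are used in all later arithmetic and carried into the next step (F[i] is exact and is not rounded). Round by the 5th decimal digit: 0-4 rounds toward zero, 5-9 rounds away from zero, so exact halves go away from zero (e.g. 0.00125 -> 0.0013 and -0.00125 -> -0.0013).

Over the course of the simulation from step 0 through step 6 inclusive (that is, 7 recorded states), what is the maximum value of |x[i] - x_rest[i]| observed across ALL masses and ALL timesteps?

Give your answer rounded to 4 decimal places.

Step 0: x=[7.0000 14.0000 19.0000] v=[2.0000 0.0000 0.0000]
Step 1: x=[7.4800 13.8400 19.0800] v=[2.4000 -0.8000 0.4000]
Step 2: x=[7.9888 13.5904 19.2208] v=[2.5440 -1.2480 0.7040]
Step 3: x=[8.4657 13.3431 19.3912] v=[2.3846 -1.2365 0.8518]
Step 4: x=[8.8528 13.1895 19.5577] v=[1.9356 -0.7682 0.8326]
Step 5: x=[9.1069 13.1984 19.6948] v=[1.2703 0.0444 0.6853]
Step 6: x=[9.2083 13.3997 19.7921] v=[0.5069 1.0064 0.4867]
Max displacement = 3.2083

Answer: 3.2083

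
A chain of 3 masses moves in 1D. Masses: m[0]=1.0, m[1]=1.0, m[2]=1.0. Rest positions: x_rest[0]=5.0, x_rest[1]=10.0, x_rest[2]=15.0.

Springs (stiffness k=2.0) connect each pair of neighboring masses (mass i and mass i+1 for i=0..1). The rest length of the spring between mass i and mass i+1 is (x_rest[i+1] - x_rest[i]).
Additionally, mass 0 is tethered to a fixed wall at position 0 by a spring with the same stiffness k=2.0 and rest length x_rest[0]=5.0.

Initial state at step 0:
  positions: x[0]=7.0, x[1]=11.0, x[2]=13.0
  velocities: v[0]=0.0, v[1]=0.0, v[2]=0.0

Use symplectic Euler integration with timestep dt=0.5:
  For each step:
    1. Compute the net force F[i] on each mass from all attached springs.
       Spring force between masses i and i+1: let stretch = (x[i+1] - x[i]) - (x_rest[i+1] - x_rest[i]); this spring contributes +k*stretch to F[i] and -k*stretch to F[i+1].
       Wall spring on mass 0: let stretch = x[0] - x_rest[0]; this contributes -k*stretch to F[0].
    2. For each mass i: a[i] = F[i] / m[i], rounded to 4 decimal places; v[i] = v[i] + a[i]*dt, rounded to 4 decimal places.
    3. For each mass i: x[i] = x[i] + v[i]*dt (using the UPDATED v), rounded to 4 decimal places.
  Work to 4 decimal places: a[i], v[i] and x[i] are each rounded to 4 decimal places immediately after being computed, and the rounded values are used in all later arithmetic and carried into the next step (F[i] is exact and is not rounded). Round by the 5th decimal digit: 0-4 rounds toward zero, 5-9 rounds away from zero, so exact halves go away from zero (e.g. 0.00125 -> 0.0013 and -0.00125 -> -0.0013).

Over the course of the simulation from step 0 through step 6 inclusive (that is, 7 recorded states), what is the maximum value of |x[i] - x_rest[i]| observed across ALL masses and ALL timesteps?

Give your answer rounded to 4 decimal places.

Step 0: x=[7.0000 11.0000 13.0000] v=[0.0000 0.0000 0.0000]
Step 1: x=[5.5000 10.0000 14.5000] v=[-3.0000 -2.0000 3.0000]
Step 2: x=[3.5000 9.0000 16.2500] v=[-4.0000 -2.0000 3.5000]
Step 3: x=[2.5000 8.8750 16.8750] v=[-2.0000 -0.2500 1.2500]
Step 4: x=[3.4375 9.5625 16.0000] v=[1.8750 1.3750 -1.7500]
Step 5: x=[5.7188 10.4063 14.4063] v=[4.5625 1.6875 -3.1875]
Step 6: x=[7.4844 10.9063 13.3126] v=[3.5312 1.0000 -2.1875]
Max displacement = 2.5000

Answer: 2.5000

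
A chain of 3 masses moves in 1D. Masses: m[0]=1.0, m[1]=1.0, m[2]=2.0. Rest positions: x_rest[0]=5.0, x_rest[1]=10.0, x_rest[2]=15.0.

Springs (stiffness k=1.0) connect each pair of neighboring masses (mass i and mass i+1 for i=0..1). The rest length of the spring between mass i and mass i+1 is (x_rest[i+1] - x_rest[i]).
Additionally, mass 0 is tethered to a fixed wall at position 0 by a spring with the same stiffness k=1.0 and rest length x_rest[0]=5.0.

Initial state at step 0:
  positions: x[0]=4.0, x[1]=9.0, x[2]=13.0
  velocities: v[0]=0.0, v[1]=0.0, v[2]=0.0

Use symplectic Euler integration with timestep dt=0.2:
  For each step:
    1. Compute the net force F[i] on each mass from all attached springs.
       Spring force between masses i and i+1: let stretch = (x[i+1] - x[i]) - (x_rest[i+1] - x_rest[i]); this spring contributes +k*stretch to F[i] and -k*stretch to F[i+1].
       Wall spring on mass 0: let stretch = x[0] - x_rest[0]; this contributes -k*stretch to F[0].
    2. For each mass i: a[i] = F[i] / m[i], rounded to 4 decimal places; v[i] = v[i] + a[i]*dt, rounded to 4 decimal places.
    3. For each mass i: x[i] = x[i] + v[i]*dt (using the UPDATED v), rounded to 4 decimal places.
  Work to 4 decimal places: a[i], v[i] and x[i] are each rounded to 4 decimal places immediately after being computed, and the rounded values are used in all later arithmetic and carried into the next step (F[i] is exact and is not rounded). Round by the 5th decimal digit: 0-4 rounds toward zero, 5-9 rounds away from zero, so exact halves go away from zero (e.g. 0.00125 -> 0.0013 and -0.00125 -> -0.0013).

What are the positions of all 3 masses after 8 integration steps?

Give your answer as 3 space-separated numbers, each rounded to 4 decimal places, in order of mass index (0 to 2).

Answer: 4.6779 8.4572 13.5232

Derivation:
Step 0: x=[4.0000 9.0000 13.0000] v=[0.0000 0.0000 0.0000]
Step 1: x=[4.0400 8.9600 13.0200] v=[0.2000 -0.2000 0.1000]
Step 2: x=[4.1152 8.8856 13.0588] v=[0.3760 -0.3720 0.1940]
Step 3: x=[4.2166 8.7873 13.1141] v=[0.5070 -0.4914 0.2767]
Step 4: x=[4.3322 8.6793 13.1829] v=[0.5778 -0.5402 0.3440]
Step 5: x=[4.4484 8.5775 13.2616] v=[0.5808 -0.5089 0.3936]
Step 6: x=[4.5518 8.4979 13.3466] v=[0.5169 -0.3979 0.4252]
Step 7: x=[4.6310 8.4544 13.4347] v=[0.3958 -0.2174 0.4403]
Step 8: x=[4.6779 8.4572 13.5232] v=[0.2343 0.0140 0.4423]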